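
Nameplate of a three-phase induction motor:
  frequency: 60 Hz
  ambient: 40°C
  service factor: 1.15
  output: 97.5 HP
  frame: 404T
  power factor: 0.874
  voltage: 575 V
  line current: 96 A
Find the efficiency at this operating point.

87.0 %

P_out = 97.5 × 746 = 72735 W
P_in = √3·V_L·I_L·cosφ = 1.732 × 575 × 96 × 0.874 = 83560 W
η = P_out / P_in = 72735 / 83560 = 0.870 = 87.0%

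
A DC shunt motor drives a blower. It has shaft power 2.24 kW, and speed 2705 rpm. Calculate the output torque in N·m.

7.91 N·m

ω = 2π × 2705/60 = 283.3 rad/s
τ = P/ω = 2240/283.3 = 7.91 N·m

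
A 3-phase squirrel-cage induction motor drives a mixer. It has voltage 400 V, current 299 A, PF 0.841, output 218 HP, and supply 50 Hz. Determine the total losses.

11600 W

P_in = √3·V·I·cosφ = 1.732×400×299×0.841 = 174211 W
P_out = 218×746 = 162628 W
Losses = P_in − P_out = 174211 − 162628 = 11583 W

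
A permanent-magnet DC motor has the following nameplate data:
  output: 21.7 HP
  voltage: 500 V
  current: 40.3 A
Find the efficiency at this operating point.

P_out = 21.7 × 746 = 16188 W
P_in = V·I = 500 × 40.3 = 20150 W
η = P_out / P_in = 16188 / 20150 = 0.803 = 80.3%

80.3 %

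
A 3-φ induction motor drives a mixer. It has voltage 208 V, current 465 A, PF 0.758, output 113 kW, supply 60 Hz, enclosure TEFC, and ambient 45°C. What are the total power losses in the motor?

P_in = √3·V·I·cosφ = 1.732×208×465×0.758 = 126979 W
P_out = 113000 W
Losses = P_in − P_out = 126979 − 113000 = 13979 W

14000 W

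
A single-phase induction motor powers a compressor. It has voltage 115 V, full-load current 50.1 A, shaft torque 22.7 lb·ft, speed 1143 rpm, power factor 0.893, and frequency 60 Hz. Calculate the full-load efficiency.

71.6 %

τ = 22.7 lb·ft × 1.356 = 30.78 N·m
ω = 2π × 1143/60 = 119.7 rad/s; P_out = τω = 30.78 × 119.7 = 3684 W
P_in = V·I·cosφ = 115 × 50.1 × 0.893 = 5145 W
η = P_out / P_in = 3684 / 5145 = 0.716 = 71.6%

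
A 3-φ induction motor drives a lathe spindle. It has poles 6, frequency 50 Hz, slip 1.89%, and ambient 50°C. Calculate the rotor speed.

981 rpm

n_s = 120f/p = 120×50/6 = 1000 rpm
n = n_s(1 − s) = 1000 × (1 − 0.0189) = 981 rpm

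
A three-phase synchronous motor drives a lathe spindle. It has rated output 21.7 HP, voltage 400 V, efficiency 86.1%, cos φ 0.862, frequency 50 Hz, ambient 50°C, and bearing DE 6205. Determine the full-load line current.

P_out = 21.7 × 746 = 16188 W
P_in = P_out / η = 16188 / 0.861 = 18801 W
I_L = P_in / (√3·V_L·cosφ) = 18801 / (1.732 × 400 × 0.862) = 31.5 A

31.5 A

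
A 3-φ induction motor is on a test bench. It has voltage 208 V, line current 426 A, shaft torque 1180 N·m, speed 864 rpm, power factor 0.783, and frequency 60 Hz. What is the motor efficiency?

ω = 2π × 864/60 = 90.48 rad/s; P_out = τω = 1180 × 90.48 = 106766 W
P_in = √3·V_L·I_L·cosφ = 1.732 × 208 × 426 × 0.783 = 120166 W
η = P_out / P_in = 106766 / 120166 = 0.888 = 88.8%

88.8 %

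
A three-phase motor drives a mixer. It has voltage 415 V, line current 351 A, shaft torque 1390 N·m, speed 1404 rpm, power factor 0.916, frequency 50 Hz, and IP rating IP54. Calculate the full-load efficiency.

ω = 2π × 1404/60 = 147 rad/s; P_out = τω = 1390 × 147 = 204330 W
P_in = √3·V_L·I_L·cosφ = 1.732 × 415 × 351 × 0.916 = 231099 W
η = P_out / P_in = 204330 / 231099 = 0.884 = 88.4%

88.4 %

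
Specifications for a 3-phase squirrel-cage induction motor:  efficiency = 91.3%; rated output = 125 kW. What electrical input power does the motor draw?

P_out = 125000 W
P_in = P_out/η = 125000/0.913 = 136911 W = 137 kW

137 kW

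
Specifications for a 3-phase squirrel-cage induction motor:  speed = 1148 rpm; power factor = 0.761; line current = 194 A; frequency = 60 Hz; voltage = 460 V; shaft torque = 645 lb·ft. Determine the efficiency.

89.4 %

τ = 645 lb·ft × 1.356 = 874.6 N·m
ω = 2π × 1148/60 = 120.2 rad/s; P_out = τω = 874.6 × 120.2 = 105127 W
P_in = √3·V_L·I_L·cosφ = 1.732 × 460 × 194 × 0.761 = 117623 W
η = P_out / P_in = 105127 / 117623 = 0.894 = 89.4%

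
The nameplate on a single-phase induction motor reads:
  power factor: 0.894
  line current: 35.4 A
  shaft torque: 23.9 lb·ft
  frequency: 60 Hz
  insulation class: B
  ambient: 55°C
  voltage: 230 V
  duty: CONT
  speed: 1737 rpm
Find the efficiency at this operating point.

81.0 %

τ = 23.9 lb·ft × 1.356 = 32.41 N·m
ω = 2π × 1737/60 = 181.9 rad/s; P_out = τω = 32.41 × 181.9 = 5895 W
P_in = V·I·cosφ = 230 × 35.4 × 0.894 = 7279 W
η = P_out / P_in = 5895 / 7279 = 0.810 = 81.0%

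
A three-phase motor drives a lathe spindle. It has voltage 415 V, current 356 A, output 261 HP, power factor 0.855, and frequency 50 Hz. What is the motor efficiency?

P_out = 261 × 746 = 194706 W
P_in = √3·V_L·I_L·cosφ = 1.732 × 415 × 356 × 0.855 = 218782 W
η = P_out / P_in = 194706 / 218782 = 0.890 = 89.0%

89.0 %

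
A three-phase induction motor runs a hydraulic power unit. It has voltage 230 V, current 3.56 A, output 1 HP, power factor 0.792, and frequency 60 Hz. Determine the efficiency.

66.4 %

P_out = 1 × 746 = 746 W
P_in = √3·V_L·I_L·cosφ = 1.732 × 230 × 3.56 × 0.792 = 1123 W
η = P_out / P_in = 746 / 1123 = 0.664 = 66.4%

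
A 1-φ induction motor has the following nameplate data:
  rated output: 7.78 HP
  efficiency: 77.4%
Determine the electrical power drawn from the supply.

7.5 kW

P_out = 7.78 × 746 = 5804 W
P_in = P_out/η = 5804/0.774 = 7499 W = 7.5 kW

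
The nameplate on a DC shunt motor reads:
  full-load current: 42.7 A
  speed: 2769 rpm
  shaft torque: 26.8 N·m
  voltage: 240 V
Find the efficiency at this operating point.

ω = 2π × 2769/60 = 290 rad/s; P_out = τω = 26.8 × 290 = 7772 W
P_in = V·I = 240 × 42.7 = 10248 W
η = P_out / P_in = 7772 / 10248 = 0.758 = 75.8%

75.8 %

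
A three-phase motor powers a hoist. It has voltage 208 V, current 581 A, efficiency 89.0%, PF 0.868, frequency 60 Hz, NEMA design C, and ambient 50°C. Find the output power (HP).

P_in = √3·V·I·cosφ = 1.732 × 208 × 581 × 0.868 = 181680 W
P_out = η·P_in = 0.89 × 181680 = 161695 W
= 161695/746 = 217 HP

217 HP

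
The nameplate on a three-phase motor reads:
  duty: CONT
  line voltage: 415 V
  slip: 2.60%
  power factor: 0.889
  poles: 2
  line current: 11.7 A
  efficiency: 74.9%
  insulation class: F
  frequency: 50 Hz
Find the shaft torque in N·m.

18.3 N·m

P_in = √3·V·I·cosφ = 1.732 × 415 × 11.7 × 0.889 = 7476 W
P_out = η·P_in = 0.749 × 7476 = 5600 W
n_s = 120×50/2 = 3000 rpm; n = 3000×(1−0.026) = 2922 rpm
ω = 2π×2922/60 = 306 rad/s
τ = P_out/ω = 5600/306 = 18.3 N·m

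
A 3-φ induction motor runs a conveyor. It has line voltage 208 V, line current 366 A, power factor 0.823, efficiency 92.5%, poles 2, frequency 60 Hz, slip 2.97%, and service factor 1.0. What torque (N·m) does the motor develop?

P_in = √3·V·I·cosφ = 1.732 × 208 × 366 × 0.823 = 108516 W
P_out = η·P_in = 0.925 × 108516 = 100377 W
n_s = 120×60/2 = 3600 rpm; n = 3600×(1−0.0297) = 3493 rpm
ω = 2π×3493/60 = 365.8 rad/s
τ = P_out/ω = 100377/365.8 = 274 N·m

274 N·m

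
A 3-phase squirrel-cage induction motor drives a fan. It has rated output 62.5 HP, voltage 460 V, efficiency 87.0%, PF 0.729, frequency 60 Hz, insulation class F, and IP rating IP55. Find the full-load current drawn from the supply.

P_out = 62.5 × 746 = 46625 W
P_in = P_out / η = 46625 / 0.870 = 53592 W
I_L = P_in / (√3·V_L·cosφ) = 53592 / (1.732 × 460 × 0.729) = 92.3 A

92.3 A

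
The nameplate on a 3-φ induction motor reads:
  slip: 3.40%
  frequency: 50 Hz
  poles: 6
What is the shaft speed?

966 rpm

n_s = 120f/p = 120×50/6 = 1000 rpm
n = n_s(1 − s) = 1000 × (1 − 0.034) = 966 rpm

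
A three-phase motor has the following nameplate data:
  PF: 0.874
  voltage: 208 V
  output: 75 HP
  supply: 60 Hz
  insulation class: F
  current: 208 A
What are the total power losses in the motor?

9540 W

P_in = √3·V·I·cosφ = 1.732×208×208×0.874 = 65492 W
P_out = 75×746 = 55950 W
Losses = P_in − P_out = 65492 − 55950 = 9542 W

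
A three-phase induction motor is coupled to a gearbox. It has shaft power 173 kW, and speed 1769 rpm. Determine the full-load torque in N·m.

934 N·m

ω = 2π × 1769/60 = 185.2 rad/s
τ = P/ω = 173000/185.2 = 934 N·m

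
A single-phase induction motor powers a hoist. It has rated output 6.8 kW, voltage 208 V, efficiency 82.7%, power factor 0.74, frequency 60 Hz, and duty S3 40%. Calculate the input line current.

P_out = 6.8 kW = 6800 W
P_in = P_out / η = 6800 / 0.827 = 8222 W
I = P_in / (V·cosφ) = 8222 / (208 × 0.74) = 53.4 A

53.4 A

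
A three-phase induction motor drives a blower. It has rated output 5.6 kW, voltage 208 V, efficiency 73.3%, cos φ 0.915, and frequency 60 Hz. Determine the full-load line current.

P_out = 5.6 kW = 5600 W
P_in = P_out / η = 5600 / 0.733 = 7640 W
I_L = P_in / (√3·V_L·cosφ) = 7640 / (1.732 × 208 × 0.915) = 23.2 A

23.2 A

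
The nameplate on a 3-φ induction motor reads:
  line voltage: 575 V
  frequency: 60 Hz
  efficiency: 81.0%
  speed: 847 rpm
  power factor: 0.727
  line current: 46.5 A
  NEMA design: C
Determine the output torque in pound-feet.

227 lb·ft

P_in = √3·V·I·cosφ = 1.732 × 575 × 46.5 × 0.727 = 33667 W
P_out = η·P_in = 0.81 × 33667 = 27270 W
n = 847 rpm
ω = 2π×847/60 = 88.7 rad/s
τ = P_out/ω = 27270/88.7 = 307.4 N·m
In lb·ft: 307.4/1.356 = 227 lb·ft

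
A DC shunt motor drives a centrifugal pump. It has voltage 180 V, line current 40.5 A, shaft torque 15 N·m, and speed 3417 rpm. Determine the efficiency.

ω = 2π × 3417/60 = 357.8 rad/s; P_out = τω = 15 × 357.8 = 5367 W
P_in = V·I = 180 × 40.5 = 7290 W
η = P_out / P_in = 5367 / 7290 = 0.736 = 73.6%

73.6 %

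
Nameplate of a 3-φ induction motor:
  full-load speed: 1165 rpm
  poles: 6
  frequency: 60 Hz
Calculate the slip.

n_s = 120f/p = 120×60/6 = 1200 rpm
s = (n_s − n)/n_s = (1200 − 1165)/1200 = 0.0292

2.9 %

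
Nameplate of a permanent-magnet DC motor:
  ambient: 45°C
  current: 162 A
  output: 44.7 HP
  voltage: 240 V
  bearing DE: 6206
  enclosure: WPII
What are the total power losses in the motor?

5.53 kW

P_in = V·I = 240×162 = 38880 W
P_out = 44.7×746 = 33346 W
Losses = P_in − P_out = 38880 − 33346 = 5534 W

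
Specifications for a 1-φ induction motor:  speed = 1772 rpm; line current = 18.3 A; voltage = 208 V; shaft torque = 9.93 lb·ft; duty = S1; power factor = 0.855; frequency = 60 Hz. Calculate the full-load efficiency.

τ = 9.93 lb·ft × 1.356 = 13.47 N·m
ω = 2π × 1772/60 = 185.6 rad/s; P_out = τω = 13.47 × 185.6 = 2500 W
P_in = V·I·cosφ = 208 × 18.3 × 0.855 = 3254 W
η = P_out / P_in = 2500 / 3254 = 0.768 = 76.8%

76.8 %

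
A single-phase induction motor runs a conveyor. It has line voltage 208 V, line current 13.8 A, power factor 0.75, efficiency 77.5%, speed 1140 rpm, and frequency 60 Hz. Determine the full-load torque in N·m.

14 N·m

P_in = V·I·cosφ = 208 × 13.8 × 0.75 = 2153 W
P_out = η·P_in = 0.775 × 2153 = 1669 W
n = 1140 rpm
ω = 2π×1140/60 = 119.4 rad/s
τ = P_out/ω = 1669/119.4 = 14 N·m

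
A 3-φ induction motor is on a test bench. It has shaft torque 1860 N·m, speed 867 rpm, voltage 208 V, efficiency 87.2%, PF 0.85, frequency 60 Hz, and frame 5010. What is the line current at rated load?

ω = 2π×867/60 = 90.79 rad/s; P_out = τω = 1860 × 90.79 = 168869 W
P_in = P_out / η = 168869 / 0.872 = 193657 W
I_L = P_in / (√3·V_L·cosφ) = 193657 / (1.732 × 208 × 0.85) = 632 A

632 A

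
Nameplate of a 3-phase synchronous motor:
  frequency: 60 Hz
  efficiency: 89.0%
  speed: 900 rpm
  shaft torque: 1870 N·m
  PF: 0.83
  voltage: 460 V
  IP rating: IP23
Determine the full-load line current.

299 A

ω = 2π×900/60 = 94.25 rad/s; P_out = τω = 1870 × 94.25 = 176248 W
P_in = P_out / η = 176248 / 0.890 = 198031 W
I_L = P_in / (√3·V_L·cosφ) = 198031 / (1.732 × 460 × 0.83) = 299 A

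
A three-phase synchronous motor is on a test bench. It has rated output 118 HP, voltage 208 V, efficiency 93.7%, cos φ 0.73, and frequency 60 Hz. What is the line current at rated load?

357 A

P_out = 118 × 746 = 88028 W
P_in = P_out / η = 88028 / 0.937 = 93947 W
I_L = P_in / (√3·V_L·cosφ) = 93947 / (1.732 × 208 × 0.73) = 357 A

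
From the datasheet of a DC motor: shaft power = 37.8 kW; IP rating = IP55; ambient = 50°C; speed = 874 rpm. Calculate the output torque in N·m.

413 N·m

ω = 2π × 874/60 = 91.53 rad/s
τ = P/ω = 37800/91.53 = 413 N·m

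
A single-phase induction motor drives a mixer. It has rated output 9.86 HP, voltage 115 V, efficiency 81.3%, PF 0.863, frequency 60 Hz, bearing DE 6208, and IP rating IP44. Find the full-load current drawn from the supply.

P_out = 9.86 × 746 = 7356 W
P_in = P_out / η = 7356 / 0.813 = 9048 W
I = P_in / (V·cosφ) = 9048 / (115 × 0.863) = 91.2 A

91.2 A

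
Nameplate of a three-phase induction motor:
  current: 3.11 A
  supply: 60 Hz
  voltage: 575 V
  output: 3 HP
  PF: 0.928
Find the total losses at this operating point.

636 W

P_in = √3·V·I·cosφ = 1.732×575×3.11×0.928 = 2874 W
P_out = 3×746 = 2238 W
Losses = P_in − P_out = 2874 − 2238 = 636 W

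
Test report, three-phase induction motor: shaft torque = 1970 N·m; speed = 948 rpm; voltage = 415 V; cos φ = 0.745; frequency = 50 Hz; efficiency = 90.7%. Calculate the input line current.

403 A

ω = 2π×948/60 = 99.27 rad/s; P_out = τω = 1970 × 99.27 = 195562 W
P_in = P_out / η = 195562 / 0.907 = 215614 W
I_L = P_in / (√3·V_L·cosφ) = 215614 / (1.732 × 415 × 0.745) = 403 A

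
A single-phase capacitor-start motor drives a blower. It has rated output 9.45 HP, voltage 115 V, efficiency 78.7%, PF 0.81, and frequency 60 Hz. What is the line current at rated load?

P_out = 9.45 × 746 = 7050 W
P_in = P_out / η = 7050 / 0.787 = 8958 W
I = P_in / (V·cosφ) = 8958 / (115 × 0.81) = 96.2 A

96.2 A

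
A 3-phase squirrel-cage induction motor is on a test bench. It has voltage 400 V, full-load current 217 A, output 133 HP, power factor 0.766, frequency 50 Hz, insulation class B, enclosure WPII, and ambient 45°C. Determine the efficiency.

P_out = 133 × 746 = 99218 W
P_in = √3·V_L·I_L·cosφ = 1.732 × 400 × 217 × 0.766 = 115159 W
η = P_out / P_in = 99218 / 115159 = 0.862 = 86.2%

86.2 %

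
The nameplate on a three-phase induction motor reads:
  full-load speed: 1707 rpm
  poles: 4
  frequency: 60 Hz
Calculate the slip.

5.2 %

n_s = 120f/p = 120×60/4 = 1800 rpm
s = (n_s − n)/n_s = (1800 − 1707)/1800 = 0.0517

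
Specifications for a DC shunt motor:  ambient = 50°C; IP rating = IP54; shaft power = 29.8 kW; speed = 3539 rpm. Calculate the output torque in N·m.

80.4 N·m

ω = 2π × 3539/60 = 370.6 rad/s
τ = P/ω = 29800/370.6 = 80.4 N·m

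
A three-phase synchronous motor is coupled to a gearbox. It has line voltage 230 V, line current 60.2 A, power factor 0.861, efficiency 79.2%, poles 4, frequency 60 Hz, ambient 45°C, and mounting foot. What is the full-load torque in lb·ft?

P_in = √3·V·I·cosφ = 1.732 × 230 × 60.2 × 0.861 = 20648 W
P_out = η·P_in = 0.792 × 20648 = 16353 W
n = n_s = 120×60/4 = 1800 rpm (synchronous)
ω = 2π×1800/60 = 188.5 rad/s
τ = P_out/ω = 16353/188.5 = 86.75 N·m
In lb·ft: 86.75/1.356 = 64 lb·ft

64 lb·ft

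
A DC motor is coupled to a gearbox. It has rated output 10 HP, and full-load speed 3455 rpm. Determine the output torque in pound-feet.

P_out = 10 × 746 = 7460 W
ω = 2π × 3455/60 = 361.8 rad/s
τ = P_out/ω = 7460/361.8 = 20.62 N·m
In lb·ft: 20.62/1.356 = 15.2 lb·ft

15.2 lb·ft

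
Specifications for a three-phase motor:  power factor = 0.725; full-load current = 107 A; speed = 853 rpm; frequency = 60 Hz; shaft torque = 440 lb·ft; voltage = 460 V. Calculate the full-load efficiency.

τ = 440 lb·ft × 1.356 = 596.6 N·m
ω = 2π × 853/60 = 89.33 rad/s; P_out = τω = 596.6 × 89.33 = 53294 W
P_in = √3·V_L·I_L·cosφ = 1.732 × 460 × 107 × 0.725 = 61806 W
η = P_out / P_in = 53294 / 61806 = 0.862 = 86.2%

86.2 %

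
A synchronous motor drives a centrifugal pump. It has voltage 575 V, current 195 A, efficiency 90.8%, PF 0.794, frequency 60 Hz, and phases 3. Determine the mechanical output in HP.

188 HP

P_in = √3·V·I·cosφ = 1.732 × 575 × 195 × 0.794 = 154195 W
P_out = η·P_in = 0.908 × 154195 = 140009 W
= 140009/746 = 188 HP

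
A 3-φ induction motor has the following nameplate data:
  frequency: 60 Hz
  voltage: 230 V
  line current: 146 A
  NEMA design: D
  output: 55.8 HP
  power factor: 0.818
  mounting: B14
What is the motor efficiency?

87.5 %

P_out = 55.8 × 746 = 41627 W
P_in = √3·V_L·I_L·cosφ = 1.732 × 230 × 146 × 0.818 = 47575 W
η = P_out / P_in = 41627 / 47575 = 0.875 = 87.5%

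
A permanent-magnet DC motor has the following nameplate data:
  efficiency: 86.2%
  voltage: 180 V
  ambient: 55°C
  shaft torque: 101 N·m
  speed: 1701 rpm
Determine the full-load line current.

116 A

ω = 2π×1701/60 = 178.1 rad/s; P_out = τω = 101 × 178.1 = 17988 W
P_in = P_out / η = 17988 / 0.862 = 20868 W
I = P_in / V = 20868 / 180 = 116 A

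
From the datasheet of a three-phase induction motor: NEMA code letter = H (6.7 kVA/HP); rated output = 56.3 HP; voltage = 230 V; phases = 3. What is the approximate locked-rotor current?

S_LR = 6.7 × 56.3 = 377.21 kVA
I_LR = S_LR/(√3·V_L) = 377210/(1.732×230) = 947 A

947 A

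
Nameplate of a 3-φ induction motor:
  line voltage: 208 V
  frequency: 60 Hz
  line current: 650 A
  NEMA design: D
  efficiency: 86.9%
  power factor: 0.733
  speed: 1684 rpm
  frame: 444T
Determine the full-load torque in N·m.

846 N·m

P_in = √3·V·I·cosφ = 1.732 × 208 × 650 × 0.733 = 171644 W
P_out = η·P_in = 0.869 × 171644 = 149159 W
n = 1684 rpm
ω = 2π×1684/60 = 176.3 rad/s
τ = P_out/ω = 149159/176.3 = 846 N·m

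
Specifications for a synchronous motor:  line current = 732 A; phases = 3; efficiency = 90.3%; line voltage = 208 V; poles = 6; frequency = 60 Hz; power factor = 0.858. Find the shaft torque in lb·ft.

P_in = √3·V·I·cosφ = 1.732 × 208 × 732 × 0.858 = 226261 W
P_out = η·P_in = 0.903 × 226261 = 204314 W
n = n_s = 120×60/6 = 1200 rpm (synchronous)
ω = 2π×1200/60 = 125.7 rad/s
τ = P_out/ω = 204314/125.7 = 1625 N·m
In lb·ft: 1625/1.356 = 1200 lb·ft

1200 lb·ft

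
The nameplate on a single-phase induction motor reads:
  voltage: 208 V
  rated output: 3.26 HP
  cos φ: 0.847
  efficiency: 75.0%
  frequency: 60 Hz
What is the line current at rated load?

18.4 A

P_out = 3.26 × 746 = 2432 W
P_in = P_out / η = 2432 / 0.750 = 3243 W
I = P_in / (V·cosφ) = 3243 / (208 × 0.847) = 18.4 A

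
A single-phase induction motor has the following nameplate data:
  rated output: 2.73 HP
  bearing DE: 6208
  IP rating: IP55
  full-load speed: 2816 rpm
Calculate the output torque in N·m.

P_out = 2.73 × 746 = 2037 W
ω = 2π × 2816/60 = 294.9 rad/s
τ = P_out/ω = 2037/294.9 = 6.91 N·m

6.91 N·m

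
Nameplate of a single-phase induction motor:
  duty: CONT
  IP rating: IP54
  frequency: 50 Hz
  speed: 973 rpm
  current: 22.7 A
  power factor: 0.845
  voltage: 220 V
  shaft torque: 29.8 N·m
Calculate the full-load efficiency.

ω = 2π × 973/60 = 101.9 rad/s; P_out = τω = 29.8 × 101.9 = 3037 W
P_in = V·I·cosφ = 220 × 22.7 × 0.845 = 4220 W
η = P_out / P_in = 3037 / 4220 = 0.720 = 72.0%

72.0 %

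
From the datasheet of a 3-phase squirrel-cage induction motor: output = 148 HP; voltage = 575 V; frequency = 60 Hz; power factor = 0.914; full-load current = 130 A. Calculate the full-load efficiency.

P_out = 148 × 746 = 110408 W
P_in = √3·V_L·I_L·cosφ = 1.732 × 575 × 130 × 0.914 = 118333 W
η = P_out / P_in = 110408 / 118333 = 0.933 = 93.3%

93.3 %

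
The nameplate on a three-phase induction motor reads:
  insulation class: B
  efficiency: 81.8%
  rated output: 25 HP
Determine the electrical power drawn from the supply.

P_out = 25 × 746 = 18650 W
P_in = P_out/η = 18650/0.818 = 22800 W = 22.8 kW

22.8 kW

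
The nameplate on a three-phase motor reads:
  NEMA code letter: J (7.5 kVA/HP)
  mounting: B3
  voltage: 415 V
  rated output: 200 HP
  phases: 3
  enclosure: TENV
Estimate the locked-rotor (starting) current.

2090 A

S_LR = 7.5 × 200 = 1500 kVA
I_LR = S_LR/(√3·V_L) = 1500000/(1.732×415) = 2090 A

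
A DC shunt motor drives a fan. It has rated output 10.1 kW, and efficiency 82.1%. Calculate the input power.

12.3 kW

P_out = 10100 W
P_in = P_out/η = 10100/0.821 = 12302 W = 12.3 kW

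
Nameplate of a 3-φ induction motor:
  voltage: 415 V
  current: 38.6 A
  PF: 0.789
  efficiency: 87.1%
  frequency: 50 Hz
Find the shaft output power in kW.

P_in = √3·V·I·cosφ = 1.732 × 415 × 38.6 × 0.789 = 21891 W
P_out = η·P_in = 0.871 × 21891 = 19067 W

19.1 kW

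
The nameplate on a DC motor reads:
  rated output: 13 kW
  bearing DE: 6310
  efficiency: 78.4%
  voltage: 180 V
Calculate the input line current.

P_out = 13 kW = 13000 W
P_in = P_out / η = 13000 / 0.784 = 16582 W
I = P_in / V = 16582 / 180 = 92.1 A

92.1 A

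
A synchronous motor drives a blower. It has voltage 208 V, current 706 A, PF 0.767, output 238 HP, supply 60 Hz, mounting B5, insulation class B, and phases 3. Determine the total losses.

P_in = √3·V·I·cosφ = 1.732×208×706×0.767 = 195079 W
P_out = 238×746 = 177548 W
Losses = P_in − P_out = 195079 − 177548 = 17531 W

17500 W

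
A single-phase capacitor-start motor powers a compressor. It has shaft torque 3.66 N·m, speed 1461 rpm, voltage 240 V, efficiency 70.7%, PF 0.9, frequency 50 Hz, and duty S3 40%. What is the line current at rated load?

3.67 A

ω = 2π×1461/60 = 153 rad/s; P_out = τω = 3.66 × 153 = 560 W
P_in = P_out / η = 560 / 0.707 = 792 W
I = P_in / (V·cosφ) = 792 / (240 × 0.9) = 3.67 A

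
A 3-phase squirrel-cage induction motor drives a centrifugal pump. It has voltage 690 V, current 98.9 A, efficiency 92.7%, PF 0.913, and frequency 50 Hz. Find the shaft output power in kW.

100 kW

P_in = √3·V·I·cosφ = 1.732 × 690 × 98.9 × 0.913 = 107911 W
P_out = η·P_in = 0.927 × 107911 = 100033 W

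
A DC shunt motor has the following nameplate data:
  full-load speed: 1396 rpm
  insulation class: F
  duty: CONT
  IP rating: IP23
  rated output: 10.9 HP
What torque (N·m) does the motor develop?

P_out = 10.9 × 746 = 8131 W
ω = 2π × 1396/60 = 146.2 rad/s
τ = P_out/ω = 8131/146.2 = 55.6 N·m

55.6 N·m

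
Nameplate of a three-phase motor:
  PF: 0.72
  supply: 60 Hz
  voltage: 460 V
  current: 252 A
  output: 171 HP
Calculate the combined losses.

P_in = √3·V·I·cosφ = 1.732×460×252×0.72 = 144557 W
P_out = 171×746 = 127566 W
Losses = P_in − P_out = 144557 − 127566 = 16991 W

17 kW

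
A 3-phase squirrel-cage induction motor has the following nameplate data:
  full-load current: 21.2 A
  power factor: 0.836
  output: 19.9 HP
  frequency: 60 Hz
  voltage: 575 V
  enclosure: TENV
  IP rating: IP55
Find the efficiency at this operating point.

P_out = 19.9 × 746 = 14845 W
P_in = √3·V_L·I_L·cosφ = 1.732 × 575 × 21.2 × 0.836 = 17651 W
η = P_out / P_in = 14845 / 17651 = 0.841 = 84.1%

84.1 %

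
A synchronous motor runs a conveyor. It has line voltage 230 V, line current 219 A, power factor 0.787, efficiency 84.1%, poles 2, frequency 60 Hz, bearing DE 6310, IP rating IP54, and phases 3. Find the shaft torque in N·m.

P_in = √3·V·I·cosφ = 1.732 × 230 × 219 × 0.787 = 68659 W
P_out = η·P_in = 0.841 × 68659 = 57742 W
n = n_s = 120×60/2 = 3600 rpm (synchronous)
ω = 2π×3600/60 = 377 rad/s
τ = P_out/ω = 57742/377 = 153 N·m

153 N·m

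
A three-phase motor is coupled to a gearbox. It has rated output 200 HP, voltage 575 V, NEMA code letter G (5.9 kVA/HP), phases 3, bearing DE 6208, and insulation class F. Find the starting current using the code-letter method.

S_LR = 5.9 × 200 = 1180 kVA
I_LR = S_LR/(√3·V_L) = 1180000/(1.732×575) = 1180 A

1180 A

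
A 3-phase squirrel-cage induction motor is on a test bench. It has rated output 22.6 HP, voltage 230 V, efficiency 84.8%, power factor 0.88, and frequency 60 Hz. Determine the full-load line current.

56.7 A

P_out = 22.6 × 746 = 16860 W
P_in = P_out / η = 16860 / 0.848 = 19882 W
I_L = P_in / (√3·V_L·cosφ) = 19882 / (1.732 × 230 × 0.88) = 56.7 A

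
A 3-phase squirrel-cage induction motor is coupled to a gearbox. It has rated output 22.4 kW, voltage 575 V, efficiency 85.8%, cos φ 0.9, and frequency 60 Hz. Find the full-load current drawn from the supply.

P_out = 22.4 kW = 22400 W
P_in = P_out / η = 22400 / 0.858 = 26107 W
I_L = P_in / (√3·V_L·cosφ) = 26107 / (1.732 × 575 × 0.9) = 29.1 A

29.1 A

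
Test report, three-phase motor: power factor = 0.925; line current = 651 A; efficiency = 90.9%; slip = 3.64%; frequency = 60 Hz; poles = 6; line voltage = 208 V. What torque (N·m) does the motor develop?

P_in = √3·V·I·cosφ = 1.732 × 208 × 651 × 0.925 = 216937 W
P_out = η·P_in = 0.909 × 216937 = 197196 W
n_s = 120×60/6 = 1200 rpm; n = 1200×(1−0.0364) = 1156 rpm
ω = 2π×1156/60 = 121.1 rad/s
τ = P_out/ω = 197196/121.1 = 1630 N·m

1630 N·m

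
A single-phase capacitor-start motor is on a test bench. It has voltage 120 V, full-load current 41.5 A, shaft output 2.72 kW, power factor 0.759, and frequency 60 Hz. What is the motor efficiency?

72.0 %

P_out = 2.72 kW = 2720 W
P_in = V·I·cosφ = 120 × 41.5 × 0.759 = 3780 W
η = P_out / P_in = 2720 / 3780 = 0.720 = 72.0%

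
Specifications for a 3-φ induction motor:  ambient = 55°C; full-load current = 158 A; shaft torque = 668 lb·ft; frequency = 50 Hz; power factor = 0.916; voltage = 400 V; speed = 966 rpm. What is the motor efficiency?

91.4 %

τ = 668 lb·ft × 1.356 = 905.8 N·m
ω = 2π × 966/60 = 101.2 rad/s; P_out = τω = 905.8 × 101.2 = 91667 W
P_in = √3·V_L·I_L·cosφ = 1.732 × 400 × 158 × 0.916 = 100268 W
η = P_out / P_in = 91667 / 100268 = 0.914 = 91.4%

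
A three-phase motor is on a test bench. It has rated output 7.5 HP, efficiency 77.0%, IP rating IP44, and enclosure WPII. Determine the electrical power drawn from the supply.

7.27 kW

P_out = 7.5 × 746 = 5595 W
P_in = P_out/η = 5595/0.77 = 7266 W = 7.27 kW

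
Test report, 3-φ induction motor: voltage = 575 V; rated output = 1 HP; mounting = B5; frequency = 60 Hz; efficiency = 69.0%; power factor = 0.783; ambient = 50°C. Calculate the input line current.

P_out = 1 × 746 = 746 W
P_in = P_out / η = 746 / 0.690 = 1081 W
I_L = P_in / (√3·V_L·cosφ) = 1081 / (1.732 × 575 × 0.783) = 1.39 A

1.39 A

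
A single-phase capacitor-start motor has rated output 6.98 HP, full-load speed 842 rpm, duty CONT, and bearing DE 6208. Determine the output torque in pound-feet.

43.6 lb·ft

P_out = 6.98 × 746 = 5207 W
ω = 2π × 842/60 = 88.17 rad/s
τ = P_out/ω = 5207/88.17 = 59.06 N·m
In lb·ft: 59.06/1.356 = 43.6 lb·ft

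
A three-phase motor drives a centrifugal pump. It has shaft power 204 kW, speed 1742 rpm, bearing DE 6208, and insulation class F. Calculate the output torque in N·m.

1120 N·m

ω = 2π × 1742/60 = 182.4 rad/s
τ = P/ω = 204000/182.4 = 1120 N·m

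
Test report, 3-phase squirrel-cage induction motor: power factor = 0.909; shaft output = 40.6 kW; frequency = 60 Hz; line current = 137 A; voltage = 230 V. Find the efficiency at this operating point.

P_out = 40.6 kW = 40600 W
P_in = √3·V_L·I_L·cosφ = 1.732 × 230 × 137 × 0.909 = 49609 W
η = P_out / P_in = 40600 / 49609 = 0.818 = 81.8%

81.8 %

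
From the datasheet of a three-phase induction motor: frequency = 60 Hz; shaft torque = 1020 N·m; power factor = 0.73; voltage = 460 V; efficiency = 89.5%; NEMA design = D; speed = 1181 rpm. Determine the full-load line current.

242 A

ω = 2π×1181/60 = 123.7 rad/s; P_out = τω = 1020 × 123.7 = 126174 W
P_in = P_out / η = 126174 / 0.895 = 140977 W
I_L = P_in / (√3·V_L·cosφ) = 140977 / (1.732 × 460 × 0.73) = 242 A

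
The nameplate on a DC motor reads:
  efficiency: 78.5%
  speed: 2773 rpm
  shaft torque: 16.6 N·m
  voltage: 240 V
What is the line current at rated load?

ω = 2π×2773/60 = 290.4 rad/s; P_out = τω = 16.6 × 290.4 = 4821 W
P_in = P_out / η = 4821 / 0.785 = 6141 W
I = P_in / V = 6141 / 240 = 25.6 A

25.6 A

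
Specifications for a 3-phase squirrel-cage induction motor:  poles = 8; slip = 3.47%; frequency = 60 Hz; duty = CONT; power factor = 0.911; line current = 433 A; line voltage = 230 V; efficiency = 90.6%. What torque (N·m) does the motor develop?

P_in = √3·V·I·cosφ = 1.732 × 230 × 433 × 0.911 = 157138 W
P_out = η·P_in = 0.906 × 157138 = 142367 W
n_s = 120×60/8 = 900 rpm; n = 900×(1−0.0347) = 869 rpm
ω = 2π×869/60 = 91 rad/s
τ = P_out/ω = 142367/91 = 1560 N·m

1560 N·m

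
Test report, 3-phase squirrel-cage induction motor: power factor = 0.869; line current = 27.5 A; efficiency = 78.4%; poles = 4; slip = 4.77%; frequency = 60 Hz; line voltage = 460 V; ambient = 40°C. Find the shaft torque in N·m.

83.2 N·m

P_in = √3·V·I·cosφ = 1.732 × 460 × 27.5 × 0.869 = 19040 W
P_out = η·P_in = 0.784 × 19040 = 14927 W
n_s = 120×60/4 = 1800 rpm; n = 1800×(1−0.0477) = 1714 rpm
ω = 2π×1714/60 = 179.5 rad/s
τ = P_out/ω = 14927/179.5 = 83.2 N·m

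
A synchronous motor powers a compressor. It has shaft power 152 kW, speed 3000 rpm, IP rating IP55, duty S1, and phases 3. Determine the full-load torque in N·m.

ω = 2π × 3000/60 = 314.2 rad/s
τ = P/ω = 152000/314.2 = 484 N·m

484 N·m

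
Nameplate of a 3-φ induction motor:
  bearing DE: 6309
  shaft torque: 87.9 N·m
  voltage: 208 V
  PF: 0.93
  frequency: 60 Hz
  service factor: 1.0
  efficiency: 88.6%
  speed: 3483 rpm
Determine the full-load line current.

ω = 2π×3483/60 = 364.7 rad/s; P_out = τω = 87.9 × 364.7 = 32057 W
P_in = P_out / η = 32057 / 0.886 = 36182 W
I_L = P_in / (√3·V_L·cosφ) = 36182 / (1.732 × 208 × 0.93) = 108 A

108 A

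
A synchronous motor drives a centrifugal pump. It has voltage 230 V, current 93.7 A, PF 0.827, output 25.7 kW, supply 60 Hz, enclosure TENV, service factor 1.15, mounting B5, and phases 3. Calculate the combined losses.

P_in = √3·V·I·cosφ = 1.732×230×93.7×0.827 = 30869 W
P_out = 25700 W
Losses = P_in − P_out = 30869 − 25700 = 5169 W

5.17 kW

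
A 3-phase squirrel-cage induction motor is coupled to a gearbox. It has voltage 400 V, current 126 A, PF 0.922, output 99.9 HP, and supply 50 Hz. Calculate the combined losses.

5.96 kW

P_in = √3·V·I·cosφ = 1.732×400×126×0.922 = 80484 W
P_out = 99.9×746 = 74525 W
Losses = P_in − P_out = 80484 − 74525 = 5959 W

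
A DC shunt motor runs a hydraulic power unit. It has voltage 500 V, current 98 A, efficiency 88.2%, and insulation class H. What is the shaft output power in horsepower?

P_in = V·I = 500 × 98 = 49000 W
P_out = η·P_in = 0.882 × 49000 = 43218 W
= 43218/746 = 57.9 HP

57.9 HP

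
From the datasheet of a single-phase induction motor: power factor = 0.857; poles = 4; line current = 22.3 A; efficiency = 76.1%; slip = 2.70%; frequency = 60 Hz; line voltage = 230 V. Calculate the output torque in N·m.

18.2 N·m

P_in = V·I·cosφ = 230 × 22.3 × 0.857 = 4396 W
P_out = η·P_in = 0.761 × 4396 = 3345 W
n_s = 120×60/4 = 1800 rpm; n = 1800×(1−0.027) = 1751 rpm
ω = 2π×1751/60 = 183.4 rad/s
τ = P_out/ω = 3345/183.4 = 18.2 N·m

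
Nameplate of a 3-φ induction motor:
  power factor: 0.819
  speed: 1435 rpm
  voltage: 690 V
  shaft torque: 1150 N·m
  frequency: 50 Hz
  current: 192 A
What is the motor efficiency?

92.0 %

ω = 2π × 1435/60 = 150.3 rad/s; P_out = τω = 1150 × 150.3 = 172845 W
P_in = √3·V_L·I_L·cosφ = 1.732 × 690 × 192 × 0.819 = 187924 W
η = P_out / P_in = 172845 / 187924 = 0.920 = 92.0%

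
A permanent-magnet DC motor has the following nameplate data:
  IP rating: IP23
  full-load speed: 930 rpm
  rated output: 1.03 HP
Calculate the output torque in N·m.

P_out = 1.03 × 746 = 768 W
ω = 2π × 930/60 = 97.39 rad/s
τ = P_out/ω = 768/97.39 = 7.89 N·m

7.89 N·m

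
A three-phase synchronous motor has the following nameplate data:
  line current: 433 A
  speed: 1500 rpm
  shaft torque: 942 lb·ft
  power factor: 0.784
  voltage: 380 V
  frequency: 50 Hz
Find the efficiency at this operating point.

τ = 942 lb·ft × 1.356 = 1277 N·m
ω = 2π × 1500/60 = 157.1 rad/s; P_out = τω = 1277 × 157.1 = 200617 W
P_in = √3·V_L·I_L·cosφ = 1.732 × 380 × 433 × 0.784 = 223427 W
η = P_out / P_in = 200617 / 223427 = 0.898 = 89.8%

89.8 %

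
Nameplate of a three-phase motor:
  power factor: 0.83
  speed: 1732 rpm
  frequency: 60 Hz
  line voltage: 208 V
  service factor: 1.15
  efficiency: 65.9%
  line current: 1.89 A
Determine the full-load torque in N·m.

P_in = √3·V·I·cosφ = 1.732 × 208 × 1.89 × 0.83 = 565 W
P_out = η·P_in = 0.659 × 565 = 372 W
n = 1732 rpm
ω = 2π×1732/60 = 181.4 rad/s
τ = P_out/ω = 372/181.4 = 2.05 N·m

2.05 N·m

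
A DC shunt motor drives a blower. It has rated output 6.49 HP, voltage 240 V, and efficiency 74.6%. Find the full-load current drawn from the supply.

P_out = 6.49 × 746 = 4842 W
P_in = P_out / η = 4842 / 0.746 = 6491 W
I = P_in / V = 6491 / 240 = 27 A

27 A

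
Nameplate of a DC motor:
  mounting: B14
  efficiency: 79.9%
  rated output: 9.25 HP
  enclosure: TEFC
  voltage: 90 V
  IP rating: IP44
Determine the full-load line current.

96 A

P_out = 9.25 × 746 = 6901 W
P_in = P_out / η = 6901 / 0.799 = 8637 W
I = P_in / V = 8637 / 90 = 96 A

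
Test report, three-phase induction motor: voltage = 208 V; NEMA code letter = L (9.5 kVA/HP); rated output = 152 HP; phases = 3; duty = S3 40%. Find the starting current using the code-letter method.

4010 A

S_LR = 9.5 × 152 = 1444 kVA
I_LR = S_LR/(√3·V_L) = 1444000/(1.732×208) = 4010 A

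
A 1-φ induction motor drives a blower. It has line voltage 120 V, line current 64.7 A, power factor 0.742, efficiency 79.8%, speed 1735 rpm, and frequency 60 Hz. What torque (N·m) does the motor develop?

P_in = V·I·cosφ = 120 × 64.7 × 0.742 = 5761 W
P_out = η·P_in = 0.798 × 5761 = 4597 W
n = 1735 rpm
ω = 2π×1735/60 = 181.7 rad/s
τ = P_out/ω = 4597/181.7 = 25.3 N·m

25.3 N·m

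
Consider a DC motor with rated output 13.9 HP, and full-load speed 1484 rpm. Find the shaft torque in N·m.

66.7 N·m

P_out = 13.9 × 746 = 10369 W
ω = 2π × 1484/60 = 155.4 rad/s
τ = P_out/ω = 10369/155.4 = 66.7 N·m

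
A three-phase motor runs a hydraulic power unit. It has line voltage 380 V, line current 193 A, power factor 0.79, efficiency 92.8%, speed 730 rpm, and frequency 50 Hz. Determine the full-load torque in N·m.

P_in = √3·V·I·cosφ = 1.732 × 380 × 193 × 0.79 = 100350 W
P_out = η·P_in = 0.928 × 100350 = 93125 W
n = 730 rpm
ω = 2π×730/60 = 76.45 rad/s
τ = P_out/ω = 93125/76.45 = 1220 N·m

1220 N·m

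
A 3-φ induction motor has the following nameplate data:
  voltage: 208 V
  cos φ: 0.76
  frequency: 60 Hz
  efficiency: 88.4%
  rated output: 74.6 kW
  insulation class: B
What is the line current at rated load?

P_out = 74.6 kW = 74600 W
P_in = P_out / η = 74600 / 0.884 = 84389 W
I_L = P_in / (√3·V_L·cosφ) = 84389 / (1.732 × 208 × 0.76) = 308 A

308 A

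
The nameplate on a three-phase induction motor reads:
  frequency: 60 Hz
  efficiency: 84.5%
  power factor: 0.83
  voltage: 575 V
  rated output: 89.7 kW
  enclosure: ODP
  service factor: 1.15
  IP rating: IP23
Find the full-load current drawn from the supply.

P_out = 89.7 kW = 89700 W
P_in = P_out / η = 89700 / 0.845 = 106154 W
I_L = P_in / (√3·V_L·cosφ) = 106154 / (1.732 × 575 × 0.83) = 128 A

128 A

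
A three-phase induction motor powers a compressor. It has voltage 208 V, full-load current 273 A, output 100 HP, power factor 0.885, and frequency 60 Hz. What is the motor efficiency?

P_out = 100 × 746 = 74600 W
P_in = √3·V_L·I_L·cosφ = 1.732 × 208 × 273 × 0.885 = 87040 W
η = P_out / P_in = 74600 / 87040 = 0.857 = 85.7%

85.7 %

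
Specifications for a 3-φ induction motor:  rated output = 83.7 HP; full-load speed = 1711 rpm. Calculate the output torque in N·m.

348 N·m

P_out = 83.7 × 746 = 62440 W
ω = 2π × 1711/60 = 179.2 rad/s
τ = P_out/ω = 62440/179.2 = 348 N·m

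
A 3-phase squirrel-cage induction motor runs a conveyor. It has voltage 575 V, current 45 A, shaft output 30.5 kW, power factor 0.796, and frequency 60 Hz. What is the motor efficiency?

P_out = 30.5 kW = 30500 W
P_in = √3·V_L·I_L·cosφ = 1.732 × 575 × 45 × 0.796 = 35673 W
η = P_out / P_in = 30500 / 35673 = 0.855 = 85.5%

85.5 %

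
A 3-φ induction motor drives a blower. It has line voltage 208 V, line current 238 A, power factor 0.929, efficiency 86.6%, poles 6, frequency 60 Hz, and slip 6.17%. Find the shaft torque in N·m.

585 N·m

P_in = √3·V·I·cosφ = 1.732 × 208 × 238 × 0.929 = 79653 W
P_out = η·P_in = 0.866 × 79653 = 68979 W
n_s = 120×60/6 = 1200 rpm; n = 1200×(1−0.0617) = 1126 rpm
ω = 2π×1126/60 = 117.9 rad/s
τ = P_out/ω = 68979/117.9 = 585 N·m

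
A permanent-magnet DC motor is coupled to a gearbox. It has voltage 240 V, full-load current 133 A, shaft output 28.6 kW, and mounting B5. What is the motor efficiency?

89.6 %

P_out = 28.6 kW = 28600 W
P_in = V·I = 240 × 133 = 31920 W
η = P_out / P_in = 28600 / 31920 = 0.896 = 89.6%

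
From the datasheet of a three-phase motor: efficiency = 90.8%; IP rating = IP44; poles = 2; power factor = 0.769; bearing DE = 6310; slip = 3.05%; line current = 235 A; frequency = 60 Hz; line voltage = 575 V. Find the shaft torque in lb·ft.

P_in = √3·V·I·cosφ = 1.732 × 575 × 235 × 0.769 = 179974 W
P_out = η·P_in = 0.908 × 179974 = 163416 W
n_s = 120×60/2 = 3600 rpm; n = 3600×(1−0.0305) = 3490 rpm
ω = 2π×3490/60 = 365.5 rad/s
τ = P_out/ω = 163416/365.5 = 447.1 N·m
In lb·ft: 447.1/1.356 = 330 lb·ft

330 lb·ft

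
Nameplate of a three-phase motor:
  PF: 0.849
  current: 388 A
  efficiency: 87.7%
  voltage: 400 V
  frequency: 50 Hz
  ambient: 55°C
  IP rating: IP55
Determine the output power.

200 kW

P_in = √3·V·I·cosφ = 1.732 × 400 × 388 × 0.849 = 228217 W
P_out = η·P_in = 0.877 × 228217 = 200146 W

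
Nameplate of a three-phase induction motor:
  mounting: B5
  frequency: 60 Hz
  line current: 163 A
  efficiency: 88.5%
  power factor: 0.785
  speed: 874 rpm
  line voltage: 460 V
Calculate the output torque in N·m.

P_in = √3·V·I·cosφ = 1.732 × 460 × 163 × 0.785 = 101944 W
P_out = η·P_in = 0.885 × 101944 = 90220 W
n = 874 rpm
ω = 2π×874/60 = 91.53 rad/s
τ = P_out/ω = 90220/91.53 = 986 N·m

986 N·m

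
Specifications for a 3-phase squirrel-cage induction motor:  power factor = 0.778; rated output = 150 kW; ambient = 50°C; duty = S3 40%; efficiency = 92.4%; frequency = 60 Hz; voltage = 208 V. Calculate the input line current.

579 A

P_out = 150 kW = 150000 W
P_in = P_out / η = 150000 / 0.924 = 162338 W
I_L = P_in / (√3·V_L·cosφ) = 162338 / (1.732 × 208 × 0.778) = 579 A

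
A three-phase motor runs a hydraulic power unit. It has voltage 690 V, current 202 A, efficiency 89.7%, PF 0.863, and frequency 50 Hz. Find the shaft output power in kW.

187 kW

P_in = √3·V·I·cosφ = 1.732 × 690 × 202 × 0.863 = 208334 W
P_out = η·P_in = 0.897 × 208334 = 186876 W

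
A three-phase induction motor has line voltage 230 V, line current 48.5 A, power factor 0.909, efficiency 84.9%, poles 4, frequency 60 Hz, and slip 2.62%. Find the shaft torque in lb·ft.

59.9 lb·ft

P_in = √3·V·I·cosφ = 1.732 × 230 × 48.5 × 0.909 = 17562 W
P_out = η·P_in = 0.849 × 17562 = 14910 W
n_s = 120×60/4 = 1800 rpm; n = 1800×(1−0.0262) = 1753 rpm
ω = 2π×1753/60 = 183.6 rad/s
τ = P_out/ω = 14910/183.6 = 81.21 N·m
In lb·ft: 81.21/1.356 = 59.9 lb·ft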